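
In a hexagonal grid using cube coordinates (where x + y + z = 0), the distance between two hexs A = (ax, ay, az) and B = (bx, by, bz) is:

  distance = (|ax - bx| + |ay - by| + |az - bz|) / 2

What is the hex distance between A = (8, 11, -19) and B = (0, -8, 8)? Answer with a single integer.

|ax - bx| = |8 - 0| = 8
|ay - by| = |11 - (-8)| = 19
|az - bz| = |-19 - 8| = 27
distance = (8 + 19 + 27) / 2 = 54 / 2 = 27

Answer: 27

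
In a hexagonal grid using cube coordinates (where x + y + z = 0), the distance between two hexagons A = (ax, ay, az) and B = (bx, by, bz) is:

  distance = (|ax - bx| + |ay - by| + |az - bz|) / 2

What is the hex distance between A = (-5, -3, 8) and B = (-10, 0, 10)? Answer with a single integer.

|ax - bx| = |-5 - (-10)| = 5
|ay - by| = |-3 - 0| = 3
|az - bz| = |8 - 10| = 2
distance = (5 + 3 + 2) / 2 = 10 / 2 = 5

Answer: 5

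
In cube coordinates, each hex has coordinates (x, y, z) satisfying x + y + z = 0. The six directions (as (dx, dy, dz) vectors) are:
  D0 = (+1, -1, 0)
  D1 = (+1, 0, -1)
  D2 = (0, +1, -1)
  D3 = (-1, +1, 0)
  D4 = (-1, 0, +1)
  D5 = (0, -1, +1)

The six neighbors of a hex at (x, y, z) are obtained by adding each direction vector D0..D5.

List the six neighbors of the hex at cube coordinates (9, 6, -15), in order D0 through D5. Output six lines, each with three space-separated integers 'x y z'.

Answer: 10 5 -15
10 6 -16
9 7 -16
8 7 -15
8 6 -14
9 5 -14

Derivation:
Center: (9, 6, -15). Add each direction:
  D0: (9, 6, -15) + (1, -1, 0) = (10, 5, -15)
  D1: (9, 6, -15) + (1, 0, -1) = (10, 6, -16)
  D2: (9, 6, -15) + (0, 1, -1) = (9, 7, -16)
  D3: (9, 6, -15) + (-1, 1, 0) = (8, 7, -15)
  D4: (9, 6, -15) + (-1, 0, 1) = (8, 6, -14)
  D5: (9, 6, -15) + (0, -1, 1) = (9, 5, -14)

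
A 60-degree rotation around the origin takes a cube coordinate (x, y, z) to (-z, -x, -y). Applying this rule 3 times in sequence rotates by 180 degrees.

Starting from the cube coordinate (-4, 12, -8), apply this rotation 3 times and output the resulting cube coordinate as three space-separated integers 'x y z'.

Start: (-4, 12, -8)
Step 1: (-4, 12, -8) -> (-(-8), -(-4), -(12)) = (8, 4, -12)
Step 2: (8, 4, -12) -> (-(-12), -(8), -(4)) = (12, -8, -4)
Step 3: (12, -8, -4) -> (-(-4), -(12), -(-8)) = (4, -12, 8)

Answer: 4 -12 8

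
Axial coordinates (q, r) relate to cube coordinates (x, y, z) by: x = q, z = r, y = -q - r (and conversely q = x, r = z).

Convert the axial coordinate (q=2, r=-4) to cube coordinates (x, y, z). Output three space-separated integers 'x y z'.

x = q = 2
z = r = -4
y = -x - z = -(2) - (-4) = 2

Answer: 2 2 -4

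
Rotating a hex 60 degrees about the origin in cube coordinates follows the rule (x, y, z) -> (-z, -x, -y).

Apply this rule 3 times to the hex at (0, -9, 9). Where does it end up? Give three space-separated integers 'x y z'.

Answer: 0 9 -9

Derivation:
Start: (0, -9, 9)
Step 1: (0, -9, 9) -> (-(9), -(0), -(-9)) = (-9, 0, 9)
Step 2: (-9, 0, 9) -> (-(9), -(-9), -(0)) = (-9, 9, 0)
Step 3: (-9, 9, 0) -> (-(0), -(-9), -(9)) = (0, 9, -9)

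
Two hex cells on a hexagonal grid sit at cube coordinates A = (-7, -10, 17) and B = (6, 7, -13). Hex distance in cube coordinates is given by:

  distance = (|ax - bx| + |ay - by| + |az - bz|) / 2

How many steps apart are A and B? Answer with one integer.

Answer: 30

Derivation:
|ax - bx| = |-7 - 6| = 13
|ay - by| = |-10 - 7| = 17
|az - bz| = |17 - (-13)| = 30
distance = (13 + 17 + 30) / 2 = 60 / 2 = 30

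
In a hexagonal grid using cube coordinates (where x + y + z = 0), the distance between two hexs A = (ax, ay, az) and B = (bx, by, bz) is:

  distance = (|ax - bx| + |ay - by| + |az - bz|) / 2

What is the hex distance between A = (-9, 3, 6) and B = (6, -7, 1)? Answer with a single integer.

|ax - bx| = |-9 - 6| = 15
|ay - by| = |3 - (-7)| = 10
|az - bz| = |6 - 1| = 5
distance = (15 + 10 + 5) / 2 = 30 / 2 = 15

Answer: 15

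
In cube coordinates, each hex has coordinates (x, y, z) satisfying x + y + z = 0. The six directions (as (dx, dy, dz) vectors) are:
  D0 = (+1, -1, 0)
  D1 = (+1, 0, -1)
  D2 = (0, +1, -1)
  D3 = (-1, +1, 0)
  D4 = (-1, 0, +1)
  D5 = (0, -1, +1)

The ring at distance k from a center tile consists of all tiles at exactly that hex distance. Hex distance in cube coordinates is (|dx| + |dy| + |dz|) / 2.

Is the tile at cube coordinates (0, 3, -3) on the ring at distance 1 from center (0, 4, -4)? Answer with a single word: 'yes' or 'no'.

|px - cx| = |0 - 0| = 0
|py - cy| = |3 - 4| = 1
|pz - cz| = |-3 - (-4)| = 1
distance = (0+1+1)/2 = 2/2 = 1
radius = 1; distance == radius -> yes

Answer: yes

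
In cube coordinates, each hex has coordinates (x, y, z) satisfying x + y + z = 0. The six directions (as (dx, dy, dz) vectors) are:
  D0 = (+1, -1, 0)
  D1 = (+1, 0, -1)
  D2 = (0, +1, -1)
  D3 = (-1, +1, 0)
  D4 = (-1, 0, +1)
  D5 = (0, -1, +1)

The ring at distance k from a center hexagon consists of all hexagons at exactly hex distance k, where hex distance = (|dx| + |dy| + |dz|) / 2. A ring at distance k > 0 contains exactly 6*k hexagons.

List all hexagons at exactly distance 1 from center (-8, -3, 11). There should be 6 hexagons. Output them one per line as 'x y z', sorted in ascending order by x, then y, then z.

Walk ring at distance 1 from (-8, -3, 11):
Start at center + D4*1 = (-9, -3, 12)
  hex 0: (-9, -3, 12)
  hex 1: (-8, -4, 12)
  hex 2: (-7, -4, 11)
  hex 3: (-7, -3, 10)
  hex 4: (-8, -2, 10)
  hex 5: (-9, -2, 11)
Sorted: 6 hexes.

Answer: -9 -3 12
-9 -2 11
-8 -4 12
-8 -2 10
-7 -4 11
-7 -3 10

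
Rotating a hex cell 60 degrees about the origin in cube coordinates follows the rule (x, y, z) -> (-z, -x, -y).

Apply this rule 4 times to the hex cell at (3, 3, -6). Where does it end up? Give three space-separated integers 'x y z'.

Start: (3, 3, -6)
Step 1: (3, 3, -6) -> (-(-6), -(3), -(3)) = (6, -3, -3)
Step 2: (6, -3, -3) -> (-(-3), -(6), -(-3)) = (3, -6, 3)
Step 3: (3, -6, 3) -> (-(3), -(3), -(-6)) = (-3, -3, 6)
Step 4: (-3, -3, 6) -> (-(6), -(-3), -(-3)) = (-6, 3, 3)

Answer: -6 3 3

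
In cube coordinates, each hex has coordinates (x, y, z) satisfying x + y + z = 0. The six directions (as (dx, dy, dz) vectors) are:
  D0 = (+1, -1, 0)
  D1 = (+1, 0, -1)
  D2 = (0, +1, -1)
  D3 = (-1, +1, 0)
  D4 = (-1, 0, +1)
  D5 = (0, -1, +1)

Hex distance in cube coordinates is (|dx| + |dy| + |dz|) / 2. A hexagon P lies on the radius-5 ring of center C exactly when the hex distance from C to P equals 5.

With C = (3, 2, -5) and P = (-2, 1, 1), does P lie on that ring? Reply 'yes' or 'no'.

|px - cx| = |-2 - 3| = 5
|py - cy| = |1 - 2| = 1
|pz - cz| = |1 - (-5)| = 6
distance = (5+1+6)/2 = 12/2 = 6
radius = 5; distance != radius -> no

Answer: no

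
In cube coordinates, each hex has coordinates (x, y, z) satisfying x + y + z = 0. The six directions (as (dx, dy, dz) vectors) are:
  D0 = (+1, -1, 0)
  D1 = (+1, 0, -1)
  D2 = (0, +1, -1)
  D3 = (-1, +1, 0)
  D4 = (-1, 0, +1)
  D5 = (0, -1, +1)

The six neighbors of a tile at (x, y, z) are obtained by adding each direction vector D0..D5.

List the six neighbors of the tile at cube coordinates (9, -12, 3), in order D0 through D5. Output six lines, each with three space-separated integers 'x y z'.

Answer: 10 -13 3
10 -12 2
9 -11 2
8 -11 3
8 -12 4
9 -13 4

Derivation:
Center: (9, -12, 3). Add each direction:
  D0: (9, -12, 3) + (1, -1, 0) = (10, -13, 3)
  D1: (9, -12, 3) + (1, 0, -1) = (10, -12, 2)
  D2: (9, -12, 3) + (0, 1, -1) = (9, -11, 2)
  D3: (9, -12, 3) + (-1, 1, 0) = (8, -11, 3)
  D4: (9, -12, 3) + (-1, 0, 1) = (8, -12, 4)
  D5: (9, -12, 3) + (0, -1, 1) = (9, -13, 4)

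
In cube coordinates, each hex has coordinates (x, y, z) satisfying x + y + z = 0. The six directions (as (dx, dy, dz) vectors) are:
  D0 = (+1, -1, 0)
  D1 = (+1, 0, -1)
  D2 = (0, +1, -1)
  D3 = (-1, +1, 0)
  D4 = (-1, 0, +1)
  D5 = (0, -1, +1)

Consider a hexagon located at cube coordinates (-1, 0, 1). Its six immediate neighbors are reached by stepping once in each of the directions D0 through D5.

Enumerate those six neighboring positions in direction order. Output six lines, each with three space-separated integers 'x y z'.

Answer: 0 -1 1
0 0 0
-1 1 0
-2 1 1
-2 0 2
-1 -1 2

Derivation:
Center: (-1, 0, 1). Add each direction:
  D0: (-1, 0, 1) + (1, -1, 0) = (0, -1, 1)
  D1: (-1, 0, 1) + (1, 0, -1) = (0, 0, 0)
  D2: (-1, 0, 1) + (0, 1, -1) = (-1, 1, 0)
  D3: (-1, 0, 1) + (-1, 1, 0) = (-2, 1, 1)
  D4: (-1, 0, 1) + (-1, 0, 1) = (-2, 0, 2)
  D5: (-1, 0, 1) + (0, -1, 1) = (-1, -1, 2)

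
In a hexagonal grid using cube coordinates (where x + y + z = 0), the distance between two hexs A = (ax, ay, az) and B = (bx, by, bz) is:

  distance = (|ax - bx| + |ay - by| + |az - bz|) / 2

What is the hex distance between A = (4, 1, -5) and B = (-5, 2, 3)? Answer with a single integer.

Answer: 9

Derivation:
|ax - bx| = |4 - (-5)| = 9
|ay - by| = |1 - 2| = 1
|az - bz| = |-5 - 3| = 8
distance = (9 + 1 + 8) / 2 = 18 / 2 = 9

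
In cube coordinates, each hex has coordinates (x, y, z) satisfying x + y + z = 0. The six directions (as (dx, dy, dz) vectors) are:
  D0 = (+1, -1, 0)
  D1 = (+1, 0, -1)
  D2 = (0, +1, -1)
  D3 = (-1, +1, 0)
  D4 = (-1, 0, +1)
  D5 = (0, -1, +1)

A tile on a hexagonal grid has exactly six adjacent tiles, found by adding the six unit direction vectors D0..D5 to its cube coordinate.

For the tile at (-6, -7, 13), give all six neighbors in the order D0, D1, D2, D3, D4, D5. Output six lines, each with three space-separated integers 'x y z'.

Answer: -5 -8 13
-5 -7 12
-6 -6 12
-7 -6 13
-7 -7 14
-6 -8 14

Derivation:
Center: (-6, -7, 13). Add each direction:
  D0: (-6, -7, 13) + (1, -1, 0) = (-5, -8, 13)
  D1: (-6, -7, 13) + (1, 0, -1) = (-5, -7, 12)
  D2: (-6, -7, 13) + (0, 1, -1) = (-6, -6, 12)
  D3: (-6, -7, 13) + (-1, 1, 0) = (-7, -6, 13)
  D4: (-6, -7, 13) + (-1, 0, 1) = (-7, -7, 14)
  D5: (-6, -7, 13) + (0, -1, 1) = (-6, -8, 14)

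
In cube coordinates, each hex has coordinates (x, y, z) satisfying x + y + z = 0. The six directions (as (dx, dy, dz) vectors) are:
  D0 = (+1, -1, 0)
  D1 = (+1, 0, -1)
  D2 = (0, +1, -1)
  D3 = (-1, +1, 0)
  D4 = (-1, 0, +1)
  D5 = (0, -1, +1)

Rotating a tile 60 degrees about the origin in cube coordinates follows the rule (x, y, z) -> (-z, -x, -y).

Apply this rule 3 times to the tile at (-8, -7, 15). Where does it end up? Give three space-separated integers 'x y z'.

Start: (-8, -7, 15)
Step 1: (-8, -7, 15) -> (-(15), -(-8), -(-7)) = (-15, 8, 7)
Step 2: (-15, 8, 7) -> (-(7), -(-15), -(8)) = (-7, 15, -8)
Step 3: (-7, 15, -8) -> (-(-8), -(-7), -(15)) = (8, 7, -15)

Answer: 8 7 -15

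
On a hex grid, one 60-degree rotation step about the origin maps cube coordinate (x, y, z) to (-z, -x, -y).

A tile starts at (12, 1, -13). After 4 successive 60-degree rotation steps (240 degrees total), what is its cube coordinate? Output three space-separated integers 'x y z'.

Start: (12, 1, -13)
Step 1: (12, 1, -13) -> (-(-13), -(12), -(1)) = (13, -12, -1)
Step 2: (13, -12, -1) -> (-(-1), -(13), -(-12)) = (1, -13, 12)
Step 3: (1, -13, 12) -> (-(12), -(1), -(-13)) = (-12, -1, 13)
Step 4: (-12, -1, 13) -> (-(13), -(-12), -(-1)) = (-13, 12, 1)

Answer: -13 12 1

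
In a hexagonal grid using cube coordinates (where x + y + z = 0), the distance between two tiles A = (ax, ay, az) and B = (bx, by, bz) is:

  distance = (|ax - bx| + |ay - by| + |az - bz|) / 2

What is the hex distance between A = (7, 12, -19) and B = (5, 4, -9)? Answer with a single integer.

|ax - bx| = |7 - 5| = 2
|ay - by| = |12 - 4| = 8
|az - bz| = |-19 - (-9)| = 10
distance = (2 + 8 + 10) / 2 = 20 / 2 = 10

Answer: 10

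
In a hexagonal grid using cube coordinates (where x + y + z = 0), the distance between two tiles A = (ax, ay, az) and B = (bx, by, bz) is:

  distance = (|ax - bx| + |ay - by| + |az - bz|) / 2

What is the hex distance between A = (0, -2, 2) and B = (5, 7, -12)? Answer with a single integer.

|ax - bx| = |0 - 5| = 5
|ay - by| = |-2 - 7| = 9
|az - bz| = |2 - (-12)| = 14
distance = (5 + 9 + 14) / 2 = 28 / 2 = 14

Answer: 14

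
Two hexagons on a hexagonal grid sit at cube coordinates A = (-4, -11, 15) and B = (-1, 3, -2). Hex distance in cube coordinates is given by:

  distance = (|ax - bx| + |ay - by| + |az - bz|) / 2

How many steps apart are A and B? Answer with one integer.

Answer: 17

Derivation:
|ax - bx| = |-4 - (-1)| = 3
|ay - by| = |-11 - 3| = 14
|az - bz| = |15 - (-2)| = 17
distance = (3 + 14 + 17) / 2 = 34 / 2 = 17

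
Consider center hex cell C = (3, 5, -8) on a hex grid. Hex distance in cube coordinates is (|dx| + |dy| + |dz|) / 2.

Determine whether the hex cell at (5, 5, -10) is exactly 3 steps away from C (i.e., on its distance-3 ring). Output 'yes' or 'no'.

|px - cx| = |5 - 3| = 2
|py - cy| = |5 - 5| = 0
|pz - cz| = |-10 - (-8)| = 2
distance = (2+0+2)/2 = 4/2 = 2
radius = 3; distance != radius -> no

Answer: no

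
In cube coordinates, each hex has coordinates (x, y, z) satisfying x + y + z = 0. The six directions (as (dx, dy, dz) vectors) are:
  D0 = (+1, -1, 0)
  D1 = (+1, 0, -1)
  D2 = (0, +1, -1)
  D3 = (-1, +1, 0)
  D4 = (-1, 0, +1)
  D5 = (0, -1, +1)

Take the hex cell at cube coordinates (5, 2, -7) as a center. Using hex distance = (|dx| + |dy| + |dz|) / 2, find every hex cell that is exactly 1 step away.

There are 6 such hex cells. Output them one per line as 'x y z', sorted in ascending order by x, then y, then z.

Walk ring at distance 1 from (5, 2, -7):
Start at center + D4*1 = (4, 2, -6)
  hex 0: (4, 2, -6)
  hex 1: (5, 1, -6)
  hex 2: (6, 1, -7)
  hex 3: (6, 2, -8)
  hex 4: (5, 3, -8)
  hex 5: (4, 3, -7)
Sorted: 6 hexes.

Answer: 4 2 -6
4 3 -7
5 1 -6
5 3 -8
6 1 -7
6 2 -8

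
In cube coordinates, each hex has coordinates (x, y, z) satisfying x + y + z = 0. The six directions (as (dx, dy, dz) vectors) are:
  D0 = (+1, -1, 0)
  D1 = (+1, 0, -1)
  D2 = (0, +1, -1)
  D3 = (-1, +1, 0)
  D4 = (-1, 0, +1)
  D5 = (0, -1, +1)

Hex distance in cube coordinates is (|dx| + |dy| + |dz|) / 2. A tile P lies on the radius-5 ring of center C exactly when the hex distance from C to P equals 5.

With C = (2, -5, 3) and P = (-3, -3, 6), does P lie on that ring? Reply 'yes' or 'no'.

|px - cx| = |-3 - 2| = 5
|py - cy| = |-3 - (-5)| = 2
|pz - cz| = |6 - 3| = 3
distance = (5+2+3)/2 = 10/2 = 5
radius = 5; distance == radius -> yes

Answer: yes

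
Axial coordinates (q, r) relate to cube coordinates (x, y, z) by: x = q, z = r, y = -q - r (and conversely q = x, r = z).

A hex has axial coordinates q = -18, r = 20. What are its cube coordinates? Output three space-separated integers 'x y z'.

x = q = -18
z = r = 20
y = -x - z = -(-18) - (20) = -2

Answer: -18 -2 20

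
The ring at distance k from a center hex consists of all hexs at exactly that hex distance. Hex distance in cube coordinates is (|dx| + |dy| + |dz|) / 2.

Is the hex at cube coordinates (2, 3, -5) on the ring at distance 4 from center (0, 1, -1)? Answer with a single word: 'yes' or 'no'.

|px - cx| = |2 - 0| = 2
|py - cy| = |3 - 1| = 2
|pz - cz| = |-5 - (-1)| = 4
distance = (2+2+4)/2 = 8/2 = 4
radius = 4; distance == radius -> yes

Answer: yes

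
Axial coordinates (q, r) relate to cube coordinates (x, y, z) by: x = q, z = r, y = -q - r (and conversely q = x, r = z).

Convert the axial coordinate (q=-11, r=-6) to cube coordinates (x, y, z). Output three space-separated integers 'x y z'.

Answer: -11 17 -6

Derivation:
x = q = -11
z = r = -6
y = -x - z = -(-11) - (-6) = 17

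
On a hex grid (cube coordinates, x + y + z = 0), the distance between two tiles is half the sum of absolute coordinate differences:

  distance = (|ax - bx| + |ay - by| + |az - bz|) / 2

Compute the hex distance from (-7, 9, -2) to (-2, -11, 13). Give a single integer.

Answer: 20

Derivation:
|ax - bx| = |-7 - (-2)| = 5
|ay - by| = |9 - (-11)| = 20
|az - bz| = |-2 - 13| = 15
distance = (5 + 20 + 15) / 2 = 40 / 2 = 20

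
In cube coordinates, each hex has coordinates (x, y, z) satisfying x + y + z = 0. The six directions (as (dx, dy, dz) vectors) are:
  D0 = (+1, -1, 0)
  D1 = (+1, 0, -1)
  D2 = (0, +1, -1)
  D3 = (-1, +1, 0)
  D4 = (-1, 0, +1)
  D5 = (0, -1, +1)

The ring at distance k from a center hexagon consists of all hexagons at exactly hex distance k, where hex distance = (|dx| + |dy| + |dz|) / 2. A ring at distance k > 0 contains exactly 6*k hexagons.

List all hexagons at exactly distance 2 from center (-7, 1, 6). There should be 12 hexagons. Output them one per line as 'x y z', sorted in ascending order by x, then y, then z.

Answer: -9 1 8
-9 2 7
-9 3 6
-8 0 8
-8 3 5
-7 -1 8
-7 3 4
-6 -1 7
-6 2 4
-5 -1 6
-5 0 5
-5 1 4

Derivation:
Walk ring at distance 2 from (-7, 1, 6):
Start at center + D4*2 = (-9, 1, 8)
  hex 0: (-9, 1, 8)
  hex 1: (-8, 0, 8)
  hex 2: (-7, -1, 8)
  hex 3: (-6, -1, 7)
  hex 4: (-5, -1, 6)
  hex 5: (-5, 0, 5)
  hex 6: (-5, 1, 4)
  hex 7: (-6, 2, 4)
  hex 8: (-7, 3, 4)
  hex 9: (-8, 3, 5)
  hex 10: (-9, 3, 6)
  hex 11: (-9, 2, 7)
Sorted: 12 hexes.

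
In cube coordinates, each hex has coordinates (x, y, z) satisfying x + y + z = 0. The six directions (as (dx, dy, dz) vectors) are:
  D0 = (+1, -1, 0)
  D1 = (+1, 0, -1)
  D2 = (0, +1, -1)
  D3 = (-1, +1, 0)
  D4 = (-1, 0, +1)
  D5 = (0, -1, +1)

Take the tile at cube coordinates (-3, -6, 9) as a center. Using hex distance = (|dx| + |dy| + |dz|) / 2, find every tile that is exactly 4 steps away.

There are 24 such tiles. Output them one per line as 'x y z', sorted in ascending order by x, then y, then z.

Answer: -7 -6 13
-7 -5 12
-7 -4 11
-7 -3 10
-7 -2 9
-6 -7 13
-6 -2 8
-5 -8 13
-5 -2 7
-4 -9 13
-4 -2 6
-3 -10 13
-3 -2 5
-2 -10 12
-2 -3 5
-1 -10 11
-1 -4 5
0 -10 10
0 -5 5
1 -10 9
1 -9 8
1 -8 7
1 -7 6
1 -6 5

Derivation:
Walk ring at distance 4 from (-3, -6, 9):
Start at center + D4*4 = (-7, -6, 13)
  hex 0: (-7, -6, 13)
  hex 1: (-6, -7, 13)
  hex 2: (-5, -8, 13)
  hex 3: (-4, -9, 13)
  hex 4: (-3, -10, 13)
  hex 5: (-2, -10, 12)
  hex 6: (-1, -10, 11)
  hex 7: (0, -10, 10)
  hex 8: (1, -10, 9)
  hex 9: (1, -9, 8)
  hex 10: (1, -8, 7)
  hex 11: (1, -7, 6)
  hex 12: (1, -6, 5)
  hex 13: (0, -5, 5)
  hex 14: (-1, -4, 5)
  hex 15: (-2, -3, 5)
  hex 16: (-3, -2, 5)
  hex 17: (-4, -2, 6)
  hex 18: (-5, -2, 7)
  hex 19: (-6, -2, 8)
  hex 20: (-7, -2, 9)
  hex 21: (-7, -3, 10)
  hex 22: (-7, -4, 11)
  hex 23: (-7, -5, 12)
Sorted: 24 hexes.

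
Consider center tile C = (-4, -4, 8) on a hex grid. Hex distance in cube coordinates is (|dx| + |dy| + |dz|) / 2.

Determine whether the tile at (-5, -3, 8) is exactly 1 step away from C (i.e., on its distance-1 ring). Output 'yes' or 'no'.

|px - cx| = |-5 - (-4)| = 1
|py - cy| = |-3 - (-4)| = 1
|pz - cz| = |8 - 8| = 0
distance = (1+1+0)/2 = 2/2 = 1
radius = 1; distance == radius -> yes

Answer: yes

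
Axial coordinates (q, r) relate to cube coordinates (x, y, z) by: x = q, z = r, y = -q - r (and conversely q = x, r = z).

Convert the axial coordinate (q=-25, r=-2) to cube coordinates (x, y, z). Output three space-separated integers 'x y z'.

x = q = -25
z = r = -2
y = -x - z = -(-25) - (-2) = 27

Answer: -25 27 -2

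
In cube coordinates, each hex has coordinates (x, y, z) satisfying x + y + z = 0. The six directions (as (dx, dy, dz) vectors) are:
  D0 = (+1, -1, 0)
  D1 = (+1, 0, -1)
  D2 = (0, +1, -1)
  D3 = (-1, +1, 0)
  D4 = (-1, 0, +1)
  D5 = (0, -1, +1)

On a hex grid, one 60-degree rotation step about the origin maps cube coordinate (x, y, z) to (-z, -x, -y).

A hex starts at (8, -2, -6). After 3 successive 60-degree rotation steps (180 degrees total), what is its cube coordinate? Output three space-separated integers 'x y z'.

Start: (8, -2, -6)
Step 1: (8, -2, -6) -> (-(-6), -(8), -(-2)) = (6, -8, 2)
Step 2: (6, -8, 2) -> (-(2), -(6), -(-8)) = (-2, -6, 8)
Step 3: (-2, -6, 8) -> (-(8), -(-2), -(-6)) = (-8, 2, 6)

Answer: -8 2 6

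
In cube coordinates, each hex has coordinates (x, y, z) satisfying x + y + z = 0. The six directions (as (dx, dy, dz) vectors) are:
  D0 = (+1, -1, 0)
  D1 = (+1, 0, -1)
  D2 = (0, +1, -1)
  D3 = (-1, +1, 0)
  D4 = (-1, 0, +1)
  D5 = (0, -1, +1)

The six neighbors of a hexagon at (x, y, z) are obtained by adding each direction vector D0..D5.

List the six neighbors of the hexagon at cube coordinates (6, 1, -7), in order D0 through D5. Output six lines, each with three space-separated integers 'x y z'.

Answer: 7 0 -7
7 1 -8
6 2 -8
5 2 -7
5 1 -6
6 0 -6

Derivation:
Center: (6, 1, -7). Add each direction:
  D0: (6, 1, -7) + (1, -1, 0) = (7, 0, -7)
  D1: (6, 1, -7) + (1, 0, -1) = (7, 1, -8)
  D2: (6, 1, -7) + (0, 1, -1) = (6, 2, -8)
  D3: (6, 1, -7) + (-1, 1, 0) = (5, 2, -7)
  D4: (6, 1, -7) + (-1, 0, 1) = (5, 1, -6)
  D5: (6, 1, -7) + (0, -1, 1) = (6, 0, -6)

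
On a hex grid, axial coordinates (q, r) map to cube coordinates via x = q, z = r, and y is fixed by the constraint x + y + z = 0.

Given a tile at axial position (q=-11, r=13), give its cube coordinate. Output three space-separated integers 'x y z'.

Answer: -11 -2 13

Derivation:
x = q = -11
z = r = 13
y = -x - z = -(-11) - (13) = -2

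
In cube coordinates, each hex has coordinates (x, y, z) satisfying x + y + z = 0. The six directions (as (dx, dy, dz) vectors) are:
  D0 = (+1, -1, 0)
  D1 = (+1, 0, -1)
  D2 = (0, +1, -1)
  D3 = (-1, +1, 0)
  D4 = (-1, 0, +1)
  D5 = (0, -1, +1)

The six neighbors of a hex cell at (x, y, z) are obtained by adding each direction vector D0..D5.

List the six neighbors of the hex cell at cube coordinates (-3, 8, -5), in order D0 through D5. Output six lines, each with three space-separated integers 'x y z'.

Answer: -2 7 -5
-2 8 -6
-3 9 -6
-4 9 -5
-4 8 -4
-3 7 -4

Derivation:
Center: (-3, 8, -5). Add each direction:
  D0: (-3, 8, -5) + (1, -1, 0) = (-2, 7, -5)
  D1: (-3, 8, -5) + (1, 0, -1) = (-2, 8, -6)
  D2: (-3, 8, -5) + (0, 1, -1) = (-3, 9, -6)
  D3: (-3, 8, -5) + (-1, 1, 0) = (-4, 9, -5)
  D4: (-3, 8, -5) + (-1, 0, 1) = (-4, 8, -4)
  D5: (-3, 8, -5) + (0, -1, 1) = (-3, 7, -4)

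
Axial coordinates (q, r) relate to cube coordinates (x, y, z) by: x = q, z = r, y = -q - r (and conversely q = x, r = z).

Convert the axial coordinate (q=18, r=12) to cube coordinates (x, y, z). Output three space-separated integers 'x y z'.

x = q = 18
z = r = 12
y = -x - z = -(18) - (12) = -30

Answer: 18 -30 12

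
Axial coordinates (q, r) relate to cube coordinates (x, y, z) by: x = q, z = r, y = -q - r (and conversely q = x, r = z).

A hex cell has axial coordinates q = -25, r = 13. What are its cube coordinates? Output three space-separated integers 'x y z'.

Answer: -25 12 13

Derivation:
x = q = -25
z = r = 13
y = -x - z = -(-25) - (13) = 12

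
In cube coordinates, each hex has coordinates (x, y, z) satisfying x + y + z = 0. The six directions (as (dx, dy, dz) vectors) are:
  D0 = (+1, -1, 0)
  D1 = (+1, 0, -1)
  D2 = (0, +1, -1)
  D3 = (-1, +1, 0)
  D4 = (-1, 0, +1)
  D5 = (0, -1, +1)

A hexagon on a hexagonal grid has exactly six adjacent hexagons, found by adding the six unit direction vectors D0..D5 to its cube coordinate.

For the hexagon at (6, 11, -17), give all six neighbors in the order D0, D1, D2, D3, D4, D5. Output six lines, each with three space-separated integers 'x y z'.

Center: (6, 11, -17). Add each direction:
  D0: (6, 11, -17) + (1, -1, 0) = (7, 10, -17)
  D1: (6, 11, -17) + (1, 0, -1) = (7, 11, -18)
  D2: (6, 11, -17) + (0, 1, -1) = (6, 12, -18)
  D3: (6, 11, -17) + (-1, 1, 0) = (5, 12, -17)
  D4: (6, 11, -17) + (-1, 0, 1) = (5, 11, -16)
  D5: (6, 11, -17) + (0, -1, 1) = (6, 10, -16)

Answer: 7 10 -17
7 11 -18
6 12 -18
5 12 -17
5 11 -16
6 10 -16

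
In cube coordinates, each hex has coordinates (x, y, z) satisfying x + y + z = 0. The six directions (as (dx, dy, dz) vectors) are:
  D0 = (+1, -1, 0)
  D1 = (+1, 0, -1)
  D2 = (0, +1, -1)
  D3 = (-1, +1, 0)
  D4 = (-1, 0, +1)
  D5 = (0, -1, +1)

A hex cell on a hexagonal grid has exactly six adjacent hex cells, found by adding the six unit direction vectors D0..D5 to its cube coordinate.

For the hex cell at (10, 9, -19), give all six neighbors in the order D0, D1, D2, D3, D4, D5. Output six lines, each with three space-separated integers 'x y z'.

Center: (10, 9, -19). Add each direction:
  D0: (10, 9, -19) + (1, -1, 0) = (11, 8, -19)
  D1: (10, 9, -19) + (1, 0, -1) = (11, 9, -20)
  D2: (10, 9, -19) + (0, 1, -1) = (10, 10, -20)
  D3: (10, 9, -19) + (-1, 1, 0) = (9, 10, -19)
  D4: (10, 9, -19) + (-1, 0, 1) = (9, 9, -18)
  D5: (10, 9, -19) + (0, -1, 1) = (10, 8, -18)

Answer: 11 8 -19
11 9 -20
10 10 -20
9 10 -19
9 9 -18
10 8 -18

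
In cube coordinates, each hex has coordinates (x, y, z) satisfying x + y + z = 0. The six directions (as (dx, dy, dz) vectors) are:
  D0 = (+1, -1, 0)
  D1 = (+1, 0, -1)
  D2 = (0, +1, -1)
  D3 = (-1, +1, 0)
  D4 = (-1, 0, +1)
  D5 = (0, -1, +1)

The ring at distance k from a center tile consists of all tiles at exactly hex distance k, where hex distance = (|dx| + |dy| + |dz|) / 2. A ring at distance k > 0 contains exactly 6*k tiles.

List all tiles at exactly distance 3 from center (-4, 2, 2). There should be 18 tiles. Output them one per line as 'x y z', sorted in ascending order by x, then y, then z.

Answer: -7 2 5
-7 3 4
-7 4 3
-7 5 2
-6 1 5
-6 5 1
-5 0 5
-5 5 0
-4 -1 5
-4 5 -1
-3 -1 4
-3 4 -1
-2 -1 3
-2 3 -1
-1 -1 2
-1 0 1
-1 1 0
-1 2 -1

Derivation:
Walk ring at distance 3 from (-4, 2, 2):
Start at center + D4*3 = (-7, 2, 5)
  hex 0: (-7, 2, 5)
  hex 1: (-6, 1, 5)
  hex 2: (-5, 0, 5)
  hex 3: (-4, -1, 5)
  hex 4: (-3, -1, 4)
  hex 5: (-2, -1, 3)
  hex 6: (-1, -1, 2)
  hex 7: (-1, 0, 1)
  hex 8: (-1, 1, 0)
  hex 9: (-1, 2, -1)
  hex 10: (-2, 3, -1)
  hex 11: (-3, 4, -1)
  hex 12: (-4, 5, -1)
  hex 13: (-5, 5, 0)
  hex 14: (-6, 5, 1)
  hex 15: (-7, 5, 2)
  hex 16: (-7, 4, 3)
  hex 17: (-7, 3, 4)
Sorted: 18 hexes.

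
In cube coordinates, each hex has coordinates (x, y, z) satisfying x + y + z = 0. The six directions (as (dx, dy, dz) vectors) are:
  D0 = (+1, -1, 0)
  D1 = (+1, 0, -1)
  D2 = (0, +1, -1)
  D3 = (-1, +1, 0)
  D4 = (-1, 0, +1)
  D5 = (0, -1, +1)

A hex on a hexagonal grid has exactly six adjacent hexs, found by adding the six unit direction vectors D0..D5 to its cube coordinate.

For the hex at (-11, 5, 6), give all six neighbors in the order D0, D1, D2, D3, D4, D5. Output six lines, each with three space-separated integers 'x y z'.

Center: (-11, 5, 6). Add each direction:
  D0: (-11, 5, 6) + (1, -1, 0) = (-10, 4, 6)
  D1: (-11, 5, 6) + (1, 0, -1) = (-10, 5, 5)
  D2: (-11, 5, 6) + (0, 1, -1) = (-11, 6, 5)
  D3: (-11, 5, 6) + (-1, 1, 0) = (-12, 6, 6)
  D4: (-11, 5, 6) + (-1, 0, 1) = (-12, 5, 7)
  D5: (-11, 5, 6) + (0, -1, 1) = (-11, 4, 7)

Answer: -10 4 6
-10 5 5
-11 6 5
-12 6 6
-12 5 7
-11 4 7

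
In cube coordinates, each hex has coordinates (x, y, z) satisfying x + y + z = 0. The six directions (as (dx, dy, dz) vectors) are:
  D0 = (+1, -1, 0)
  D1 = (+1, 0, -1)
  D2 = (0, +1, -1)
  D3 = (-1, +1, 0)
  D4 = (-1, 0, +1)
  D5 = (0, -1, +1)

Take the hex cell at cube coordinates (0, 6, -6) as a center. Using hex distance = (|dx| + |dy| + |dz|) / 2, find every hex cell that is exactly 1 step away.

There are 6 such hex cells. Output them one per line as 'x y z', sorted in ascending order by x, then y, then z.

Walk ring at distance 1 from (0, 6, -6):
Start at center + D4*1 = (-1, 6, -5)
  hex 0: (-1, 6, -5)
  hex 1: (0, 5, -5)
  hex 2: (1, 5, -6)
  hex 3: (1, 6, -7)
  hex 4: (0, 7, -7)
  hex 5: (-1, 7, -6)
Sorted: 6 hexes.

Answer: -1 6 -5
-1 7 -6
0 5 -5
0 7 -7
1 5 -6
1 6 -7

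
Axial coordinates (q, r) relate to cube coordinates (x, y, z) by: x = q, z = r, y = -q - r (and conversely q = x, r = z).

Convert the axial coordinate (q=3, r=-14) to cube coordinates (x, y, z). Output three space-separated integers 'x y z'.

x = q = 3
z = r = -14
y = -x - z = -(3) - (-14) = 11

Answer: 3 11 -14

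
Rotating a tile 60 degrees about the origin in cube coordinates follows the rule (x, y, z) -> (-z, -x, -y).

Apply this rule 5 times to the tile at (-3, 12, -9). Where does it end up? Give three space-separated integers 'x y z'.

Start: (-3, 12, -9)
Step 1: (-3, 12, -9) -> (-(-9), -(-3), -(12)) = (9, 3, -12)
Step 2: (9, 3, -12) -> (-(-12), -(9), -(3)) = (12, -9, -3)
Step 3: (12, -9, -3) -> (-(-3), -(12), -(-9)) = (3, -12, 9)
Step 4: (3, -12, 9) -> (-(9), -(3), -(-12)) = (-9, -3, 12)
Step 5: (-9, -3, 12) -> (-(12), -(-9), -(-3)) = (-12, 9, 3)

Answer: -12 9 3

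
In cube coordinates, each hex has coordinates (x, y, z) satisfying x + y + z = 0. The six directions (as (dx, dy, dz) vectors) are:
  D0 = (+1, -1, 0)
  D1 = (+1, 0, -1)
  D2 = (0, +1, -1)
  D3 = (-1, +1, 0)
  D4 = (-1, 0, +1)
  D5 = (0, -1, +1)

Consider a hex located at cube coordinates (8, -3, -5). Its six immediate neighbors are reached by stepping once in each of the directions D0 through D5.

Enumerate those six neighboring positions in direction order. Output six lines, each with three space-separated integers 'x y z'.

Answer: 9 -4 -5
9 -3 -6
8 -2 -6
7 -2 -5
7 -3 -4
8 -4 -4

Derivation:
Center: (8, -3, -5). Add each direction:
  D0: (8, -3, -5) + (1, -1, 0) = (9, -4, -5)
  D1: (8, -3, -5) + (1, 0, -1) = (9, -3, -6)
  D2: (8, -3, -5) + (0, 1, -1) = (8, -2, -6)
  D3: (8, -3, -5) + (-1, 1, 0) = (7, -2, -5)
  D4: (8, -3, -5) + (-1, 0, 1) = (7, -3, -4)
  D5: (8, -3, -5) + (0, -1, 1) = (8, -4, -4)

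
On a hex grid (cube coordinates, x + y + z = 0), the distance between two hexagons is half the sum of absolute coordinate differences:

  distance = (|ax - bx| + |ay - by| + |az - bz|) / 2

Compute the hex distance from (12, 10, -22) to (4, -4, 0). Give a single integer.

Answer: 22

Derivation:
|ax - bx| = |12 - 4| = 8
|ay - by| = |10 - (-4)| = 14
|az - bz| = |-22 - 0| = 22
distance = (8 + 14 + 22) / 2 = 44 / 2 = 22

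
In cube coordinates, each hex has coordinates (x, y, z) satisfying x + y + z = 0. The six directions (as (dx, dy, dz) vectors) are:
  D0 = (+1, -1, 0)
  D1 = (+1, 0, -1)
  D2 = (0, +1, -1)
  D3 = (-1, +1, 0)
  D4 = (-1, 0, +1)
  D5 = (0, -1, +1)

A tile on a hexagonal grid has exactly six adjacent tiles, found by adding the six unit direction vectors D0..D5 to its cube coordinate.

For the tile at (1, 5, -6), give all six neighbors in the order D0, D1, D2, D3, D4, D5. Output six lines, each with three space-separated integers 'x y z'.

Answer: 2 4 -6
2 5 -7
1 6 -7
0 6 -6
0 5 -5
1 4 -5

Derivation:
Center: (1, 5, -6). Add each direction:
  D0: (1, 5, -6) + (1, -1, 0) = (2, 4, -6)
  D1: (1, 5, -6) + (1, 0, -1) = (2, 5, -7)
  D2: (1, 5, -6) + (0, 1, -1) = (1, 6, -7)
  D3: (1, 5, -6) + (-1, 1, 0) = (0, 6, -6)
  D4: (1, 5, -6) + (-1, 0, 1) = (0, 5, -5)
  D5: (1, 5, -6) + (0, -1, 1) = (1, 4, -5)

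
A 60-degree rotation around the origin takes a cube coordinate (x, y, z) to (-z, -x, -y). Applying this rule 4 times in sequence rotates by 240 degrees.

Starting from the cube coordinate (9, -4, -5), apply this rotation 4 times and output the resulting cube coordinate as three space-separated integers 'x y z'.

Start: (9, -4, -5)
Step 1: (9, -4, -5) -> (-(-5), -(9), -(-4)) = (5, -9, 4)
Step 2: (5, -9, 4) -> (-(4), -(5), -(-9)) = (-4, -5, 9)
Step 3: (-4, -5, 9) -> (-(9), -(-4), -(-5)) = (-9, 4, 5)
Step 4: (-9, 4, 5) -> (-(5), -(-9), -(4)) = (-5, 9, -4)

Answer: -5 9 -4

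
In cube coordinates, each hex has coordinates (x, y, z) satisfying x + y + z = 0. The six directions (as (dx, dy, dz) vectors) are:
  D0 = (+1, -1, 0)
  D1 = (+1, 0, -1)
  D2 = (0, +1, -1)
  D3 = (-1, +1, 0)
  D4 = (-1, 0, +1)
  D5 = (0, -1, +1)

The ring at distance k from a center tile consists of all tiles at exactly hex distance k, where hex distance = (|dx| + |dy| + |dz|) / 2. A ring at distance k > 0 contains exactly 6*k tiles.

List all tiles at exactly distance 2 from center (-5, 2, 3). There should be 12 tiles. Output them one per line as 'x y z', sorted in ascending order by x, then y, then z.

Answer: -7 2 5
-7 3 4
-7 4 3
-6 1 5
-6 4 2
-5 0 5
-5 4 1
-4 0 4
-4 3 1
-3 0 3
-3 1 2
-3 2 1

Derivation:
Walk ring at distance 2 from (-5, 2, 3):
Start at center + D4*2 = (-7, 2, 5)
  hex 0: (-7, 2, 5)
  hex 1: (-6, 1, 5)
  hex 2: (-5, 0, 5)
  hex 3: (-4, 0, 4)
  hex 4: (-3, 0, 3)
  hex 5: (-3, 1, 2)
  hex 6: (-3, 2, 1)
  hex 7: (-4, 3, 1)
  hex 8: (-5, 4, 1)
  hex 9: (-6, 4, 2)
  hex 10: (-7, 4, 3)
  hex 11: (-7, 3, 4)
Sorted: 12 hexes.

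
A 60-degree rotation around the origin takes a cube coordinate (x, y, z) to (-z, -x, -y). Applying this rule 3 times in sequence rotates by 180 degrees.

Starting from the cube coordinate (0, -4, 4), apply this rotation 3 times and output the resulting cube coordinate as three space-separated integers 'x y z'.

Start: (0, -4, 4)
Step 1: (0, -4, 4) -> (-(4), -(0), -(-4)) = (-4, 0, 4)
Step 2: (-4, 0, 4) -> (-(4), -(-4), -(0)) = (-4, 4, 0)
Step 3: (-4, 4, 0) -> (-(0), -(-4), -(4)) = (0, 4, -4)

Answer: 0 4 -4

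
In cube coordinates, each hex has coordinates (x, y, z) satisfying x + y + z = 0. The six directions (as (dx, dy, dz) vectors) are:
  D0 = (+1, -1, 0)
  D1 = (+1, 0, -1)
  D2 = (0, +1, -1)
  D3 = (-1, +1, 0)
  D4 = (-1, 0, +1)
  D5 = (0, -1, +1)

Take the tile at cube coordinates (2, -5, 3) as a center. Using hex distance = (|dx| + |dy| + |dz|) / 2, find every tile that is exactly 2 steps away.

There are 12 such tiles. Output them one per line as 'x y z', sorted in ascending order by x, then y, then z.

Walk ring at distance 2 from (2, -5, 3):
Start at center + D4*2 = (0, -5, 5)
  hex 0: (0, -5, 5)
  hex 1: (1, -6, 5)
  hex 2: (2, -7, 5)
  hex 3: (3, -7, 4)
  hex 4: (4, -7, 3)
  hex 5: (4, -6, 2)
  hex 6: (4, -5, 1)
  hex 7: (3, -4, 1)
  hex 8: (2, -3, 1)
  hex 9: (1, -3, 2)
  hex 10: (0, -3, 3)
  hex 11: (0, -4, 4)
Sorted: 12 hexes.

Answer: 0 -5 5
0 -4 4
0 -3 3
1 -6 5
1 -3 2
2 -7 5
2 -3 1
3 -7 4
3 -4 1
4 -7 3
4 -6 2
4 -5 1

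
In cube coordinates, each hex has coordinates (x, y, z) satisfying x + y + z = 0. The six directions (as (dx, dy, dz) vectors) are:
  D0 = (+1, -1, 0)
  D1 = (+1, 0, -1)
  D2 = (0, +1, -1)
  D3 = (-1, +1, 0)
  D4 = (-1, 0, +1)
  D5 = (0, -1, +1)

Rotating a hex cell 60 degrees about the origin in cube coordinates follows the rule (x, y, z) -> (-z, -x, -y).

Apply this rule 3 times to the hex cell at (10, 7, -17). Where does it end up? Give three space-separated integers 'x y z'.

Start: (10, 7, -17)
Step 1: (10, 7, -17) -> (-(-17), -(10), -(7)) = (17, -10, -7)
Step 2: (17, -10, -7) -> (-(-7), -(17), -(-10)) = (7, -17, 10)
Step 3: (7, -17, 10) -> (-(10), -(7), -(-17)) = (-10, -7, 17)

Answer: -10 -7 17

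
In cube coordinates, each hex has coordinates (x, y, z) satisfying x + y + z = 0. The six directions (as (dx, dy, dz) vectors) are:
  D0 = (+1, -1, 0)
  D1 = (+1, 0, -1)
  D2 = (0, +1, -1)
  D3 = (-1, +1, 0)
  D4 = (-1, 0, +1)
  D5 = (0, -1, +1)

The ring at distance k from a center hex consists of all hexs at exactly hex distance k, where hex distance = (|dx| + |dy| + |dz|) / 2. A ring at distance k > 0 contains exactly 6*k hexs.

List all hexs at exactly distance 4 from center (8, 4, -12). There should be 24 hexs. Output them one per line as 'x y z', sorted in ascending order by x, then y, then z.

Answer: 4 4 -8
4 5 -9
4 6 -10
4 7 -11
4 8 -12
5 3 -8
5 8 -13
6 2 -8
6 8 -14
7 1 -8
7 8 -15
8 0 -8
8 8 -16
9 0 -9
9 7 -16
10 0 -10
10 6 -16
11 0 -11
11 5 -16
12 0 -12
12 1 -13
12 2 -14
12 3 -15
12 4 -16

Derivation:
Walk ring at distance 4 from (8, 4, -12):
Start at center + D4*4 = (4, 4, -8)
  hex 0: (4, 4, -8)
  hex 1: (5, 3, -8)
  hex 2: (6, 2, -8)
  hex 3: (7, 1, -8)
  hex 4: (8, 0, -8)
  hex 5: (9, 0, -9)
  hex 6: (10, 0, -10)
  hex 7: (11, 0, -11)
  hex 8: (12, 0, -12)
  hex 9: (12, 1, -13)
  hex 10: (12, 2, -14)
  hex 11: (12, 3, -15)
  hex 12: (12, 4, -16)
  hex 13: (11, 5, -16)
  hex 14: (10, 6, -16)
  hex 15: (9, 7, -16)
  hex 16: (8, 8, -16)
  hex 17: (7, 8, -15)
  hex 18: (6, 8, -14)
  hex 19: (5, 8, -13)
  hex 20: (4, 8, -12)
  hex 21: (4, 7, -11)
  hex 22: (4, 6, -10)
  hex 23: (4, 5, -9)
Sorted: 24 hexes.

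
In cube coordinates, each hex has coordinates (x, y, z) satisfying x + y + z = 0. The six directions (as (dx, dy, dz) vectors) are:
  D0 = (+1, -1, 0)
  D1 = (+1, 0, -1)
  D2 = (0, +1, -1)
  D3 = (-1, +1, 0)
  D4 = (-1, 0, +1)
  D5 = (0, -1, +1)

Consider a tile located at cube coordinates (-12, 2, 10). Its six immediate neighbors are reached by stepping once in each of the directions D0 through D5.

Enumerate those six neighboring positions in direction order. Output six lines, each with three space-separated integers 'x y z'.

Answer: -11 1 10
-11 2 9
-12 3 9
-13 3 10
-13 2 11
-12 1 11

Derivation:
Center: (-12, 2, 10). Add each direction:
  D0: (-12, 2, 10) + (1, -1, 0) = (-11, 1, 10)
  D1: (-12, 2, 10) + (1, 0, -1) = (-11, 2, 9)
  D2: (-12, 2, 10) + (0, 1, -1) = (-12, 3, 9)
  D3: (-12, 2, 10) + (-1, 1, 0) = (-13, 3, 10)
  D4: (-12, 2, 10) + (-1, 0, 1) = (-13, 2, 11)
  D5: (-12, 2, 10) + (0, -1, 1) = (-12, 1, 11)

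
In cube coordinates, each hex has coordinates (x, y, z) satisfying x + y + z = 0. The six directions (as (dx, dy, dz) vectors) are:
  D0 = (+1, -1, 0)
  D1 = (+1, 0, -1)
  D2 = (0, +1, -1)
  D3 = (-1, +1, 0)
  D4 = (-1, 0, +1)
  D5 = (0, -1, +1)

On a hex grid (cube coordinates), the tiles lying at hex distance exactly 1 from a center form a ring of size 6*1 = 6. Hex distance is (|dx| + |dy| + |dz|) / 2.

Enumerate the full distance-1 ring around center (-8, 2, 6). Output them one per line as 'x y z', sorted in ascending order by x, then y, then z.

Walk ring at distance 1 from (-8, 2, 6):
Start at center + D4*1 = (-9, 2, 7)
  hex 0: (-9, 2, 7)
  hex 1: (-8, 1, 7)
  hex 2: (-7, 1, 6)
  hex 3: (-7, 2, 5)
  hex 4: (-8, 3, 5)
  hex 5: (-9, 3, 6)
Sorted: 6 hexes.

Answer: -9 2 7
-9 3 6
-8 1 7
-8 3 5
-7 1 6
-7 2 5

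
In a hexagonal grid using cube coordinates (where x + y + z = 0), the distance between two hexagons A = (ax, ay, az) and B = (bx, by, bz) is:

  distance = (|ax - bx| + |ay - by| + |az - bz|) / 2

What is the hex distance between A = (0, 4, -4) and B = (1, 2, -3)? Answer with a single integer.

Answer: 2

Derivation:
|ax - bx| = |0 - 1| = 1
|ay - by| = |4 - 2| = 2
|az - bz| = |-4 - (-3)| = 1
distance = (1 + 2 + 1) / 2 = 4 / 2 = 2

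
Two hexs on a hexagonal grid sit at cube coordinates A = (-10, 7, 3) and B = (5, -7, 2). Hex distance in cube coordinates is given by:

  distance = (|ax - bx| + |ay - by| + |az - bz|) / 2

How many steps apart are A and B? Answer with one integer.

|ax - bx| = |-10 - 5| = 15
|ay - by| = |7 - (-7)| = 14
|az - bz| = |3 - 2| = 1
distance = (15 + 14 + 1) / 2 = 30 / 2 = 15

Answer: 15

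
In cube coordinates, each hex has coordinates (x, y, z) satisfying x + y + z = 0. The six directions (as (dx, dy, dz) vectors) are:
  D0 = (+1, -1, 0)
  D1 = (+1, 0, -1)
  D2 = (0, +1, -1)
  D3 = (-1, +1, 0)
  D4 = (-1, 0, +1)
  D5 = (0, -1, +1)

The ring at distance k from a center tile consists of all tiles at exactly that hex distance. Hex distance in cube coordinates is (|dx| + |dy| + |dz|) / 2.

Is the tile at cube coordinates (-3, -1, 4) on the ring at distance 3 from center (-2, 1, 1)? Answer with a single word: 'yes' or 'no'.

Answer: yes

Derivation:
|px - cx| = |-3 - (-2)| = 1
|py - cy| = |-1 - 1| = 2
|pz - cz| = |4 - 1| = 3
distance = (1+2+3)/2 = 6/2 = 3
radius = 3; distance == radius -> yes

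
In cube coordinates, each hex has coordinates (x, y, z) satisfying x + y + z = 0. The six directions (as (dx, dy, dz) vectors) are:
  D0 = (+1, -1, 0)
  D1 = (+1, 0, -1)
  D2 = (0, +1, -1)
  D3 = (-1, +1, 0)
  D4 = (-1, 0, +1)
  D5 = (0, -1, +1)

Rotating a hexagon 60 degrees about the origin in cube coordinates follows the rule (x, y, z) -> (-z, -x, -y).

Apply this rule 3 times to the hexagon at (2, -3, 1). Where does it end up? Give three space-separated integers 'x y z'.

Start: (2, -3, 1)
Step 1: (2, -3, 1) -> (-(1), -(2), -(-3)) = (-1, -2, 3)
Step 2: (-1, -2, 3) -> (-(3), -(-1), -(-2)) = (-3, 1, 2)
Step 3: (-3, 1, 2) -> (-(2), -(-3), -(1)) = (-2, 3, -1)

Answer: -2 3 -1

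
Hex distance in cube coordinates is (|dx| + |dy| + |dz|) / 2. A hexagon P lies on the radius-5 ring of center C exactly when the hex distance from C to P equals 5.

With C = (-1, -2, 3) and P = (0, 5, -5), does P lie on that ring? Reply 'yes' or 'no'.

|px - cx| = |0 - (-1)| = 1
|py - cy| = |5 - (-2)| = 7
|pz - cz| = |-5 - 3| = 8
distance = (1+7+8)/2 = 16/2 = 8
radius = 5; distance != radius -> no

Answer: no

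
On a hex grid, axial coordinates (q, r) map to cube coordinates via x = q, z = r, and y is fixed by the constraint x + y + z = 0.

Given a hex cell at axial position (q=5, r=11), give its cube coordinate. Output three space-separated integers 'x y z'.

Answer: 5 -16 11

Derivation:
x = q = 5
z = r = 11
y = -x - z = -(5) - (11) = -16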